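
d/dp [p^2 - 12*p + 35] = 2*p - 12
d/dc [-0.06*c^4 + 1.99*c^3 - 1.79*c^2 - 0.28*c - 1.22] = -0.24*c^3 + 5.97*c^2 - 3.58*c - 0.28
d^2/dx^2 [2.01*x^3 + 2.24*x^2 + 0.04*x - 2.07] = 12.06*x + 4.48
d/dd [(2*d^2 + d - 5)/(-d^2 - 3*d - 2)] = (-5*d^2 - 18*d - 17)/(d^4 + 6*d^3 + 13*d^2 + 12*d + 4)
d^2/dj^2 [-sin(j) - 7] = sin(j)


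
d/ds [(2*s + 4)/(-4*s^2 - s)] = 4*(2*s^2 + 8*s + 1)/(s^2*(16*s^2 + 8*s + 1))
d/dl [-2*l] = -2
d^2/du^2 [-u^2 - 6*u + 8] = -2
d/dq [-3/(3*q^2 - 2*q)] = 6*(3*q - 1)/(q^2*(3*q - 2)^2)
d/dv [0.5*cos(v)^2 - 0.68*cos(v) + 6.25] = (0.68 - 1.0*cos(v))*sin(v)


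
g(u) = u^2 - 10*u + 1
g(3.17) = -20.65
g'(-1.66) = -13.32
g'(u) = 2*u - 10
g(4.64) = -23.87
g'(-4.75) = -19.50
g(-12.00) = 265.00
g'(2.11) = -5.78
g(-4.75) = 71.06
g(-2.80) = 36.84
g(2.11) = -15.65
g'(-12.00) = -34.00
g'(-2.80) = -15.60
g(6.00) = -23.00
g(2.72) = -18.80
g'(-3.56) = -17.12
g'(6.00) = 2.00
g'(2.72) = -4.56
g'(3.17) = -3.66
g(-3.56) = 49.27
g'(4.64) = -0.72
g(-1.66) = 20.36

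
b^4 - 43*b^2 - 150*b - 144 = (b - 8)*(b + 2)*(b + 3)^2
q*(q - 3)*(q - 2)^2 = q^4 - 7*q^3 + 16*q^2 - 12*q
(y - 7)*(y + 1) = y^2 - 6*y - 7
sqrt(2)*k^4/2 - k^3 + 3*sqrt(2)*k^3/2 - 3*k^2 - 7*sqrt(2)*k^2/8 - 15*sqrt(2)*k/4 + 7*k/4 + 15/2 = (k - 3/2)*(k + 5/2)*(k - sqrt(2))*(sqrt(2)*k/2 + sqrt(2))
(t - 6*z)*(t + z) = t^2 - 5*t*z - 6*z^2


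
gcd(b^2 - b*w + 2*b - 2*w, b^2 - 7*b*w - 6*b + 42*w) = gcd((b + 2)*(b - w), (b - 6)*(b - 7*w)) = 1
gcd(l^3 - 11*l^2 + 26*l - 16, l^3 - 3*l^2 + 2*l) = l^2 - 3*l + 2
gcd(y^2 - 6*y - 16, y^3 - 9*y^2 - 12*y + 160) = y - 8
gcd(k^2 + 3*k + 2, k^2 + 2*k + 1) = k + 1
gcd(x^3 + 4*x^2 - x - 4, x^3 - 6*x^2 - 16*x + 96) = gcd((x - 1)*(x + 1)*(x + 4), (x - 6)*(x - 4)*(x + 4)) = x + 4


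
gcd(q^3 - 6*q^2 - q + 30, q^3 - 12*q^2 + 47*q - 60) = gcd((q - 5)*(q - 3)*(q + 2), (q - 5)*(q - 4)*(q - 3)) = q^2 - 8*q + 15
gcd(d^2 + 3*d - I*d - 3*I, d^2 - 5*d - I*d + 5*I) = d - I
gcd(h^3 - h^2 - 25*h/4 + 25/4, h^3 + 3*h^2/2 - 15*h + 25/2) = h^2 - 7*h/2 + 5/2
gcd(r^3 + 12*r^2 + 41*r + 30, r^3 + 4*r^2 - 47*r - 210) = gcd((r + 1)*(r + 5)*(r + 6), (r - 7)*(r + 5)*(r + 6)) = r^2 + 11*r + 30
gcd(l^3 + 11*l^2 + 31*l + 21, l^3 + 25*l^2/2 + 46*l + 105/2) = l^2 + 10*l + 21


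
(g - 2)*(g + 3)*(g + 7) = g^3 + 8*g^2 + g - 42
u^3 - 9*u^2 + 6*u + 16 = (u - 8)*(u - 2)*(u + 1)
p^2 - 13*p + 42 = (p - 7)*(p - 6)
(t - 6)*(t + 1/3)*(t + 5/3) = t^3 - 4*t^2 - 103*t/9 - 10/3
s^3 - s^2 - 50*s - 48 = (s - 8)*(s + 1)*(s + 6)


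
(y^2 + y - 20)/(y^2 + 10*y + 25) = (y - 4)/(y + 5)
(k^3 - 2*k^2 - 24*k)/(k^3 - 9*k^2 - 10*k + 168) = k/(k - 7)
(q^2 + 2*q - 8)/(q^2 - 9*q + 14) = (q + 4)/(q - 7)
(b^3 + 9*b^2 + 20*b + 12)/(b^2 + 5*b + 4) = (b^2 + 8*b + 12)/(b + 4)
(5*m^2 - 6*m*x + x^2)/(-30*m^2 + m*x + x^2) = (-m + x)/(6*m + x)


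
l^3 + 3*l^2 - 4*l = l*(l - 1)*(l + 4)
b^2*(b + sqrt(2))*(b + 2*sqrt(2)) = b^4 + 3*sqrt(2)*b^3 + 4*b^2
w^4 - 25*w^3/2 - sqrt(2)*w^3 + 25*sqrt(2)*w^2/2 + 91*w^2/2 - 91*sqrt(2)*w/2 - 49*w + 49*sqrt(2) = (w - 7)*(w - 7/2)*(w - 2)*(w - sqrt(2))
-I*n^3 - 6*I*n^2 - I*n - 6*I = (n + 6)*(n - I)*(-I*n + 1)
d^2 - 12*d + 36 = (d - 6)^2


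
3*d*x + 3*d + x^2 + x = (3*d + x)*(x + 1)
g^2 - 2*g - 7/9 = (g - 7/3)*(g + 1/3)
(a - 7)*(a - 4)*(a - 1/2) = a^3 - 23*a^2/2 + 67*a/2 - 14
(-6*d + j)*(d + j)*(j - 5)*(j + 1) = -6*d^2*j^2 + 24*d^2*j + 30*d^2 - 5*d*j^3 + 20*d*j^2 + 25*d*j + j^4 - 4*j^3 - 5*j^2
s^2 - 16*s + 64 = (s - 8)^2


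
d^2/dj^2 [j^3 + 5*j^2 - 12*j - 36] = 6*j + 10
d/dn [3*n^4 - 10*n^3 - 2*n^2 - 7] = 2*n*(6*n^2 - 15*n - 2)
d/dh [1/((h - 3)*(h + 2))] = (1 - 2*h)/(h^4 - 2*h^3 - 11*h^2 + 12*h + 36)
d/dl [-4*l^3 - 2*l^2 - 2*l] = -12*l^2 - 4*l - 2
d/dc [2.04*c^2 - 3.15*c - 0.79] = 4.08*c - 3.15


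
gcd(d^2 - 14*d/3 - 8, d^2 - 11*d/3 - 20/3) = d + 4/3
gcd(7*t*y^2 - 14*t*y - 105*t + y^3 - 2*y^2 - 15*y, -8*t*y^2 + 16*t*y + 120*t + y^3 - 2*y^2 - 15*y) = y^2 - 2*y - 15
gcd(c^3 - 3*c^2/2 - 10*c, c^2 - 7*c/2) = c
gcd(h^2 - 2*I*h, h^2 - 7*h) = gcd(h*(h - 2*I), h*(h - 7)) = h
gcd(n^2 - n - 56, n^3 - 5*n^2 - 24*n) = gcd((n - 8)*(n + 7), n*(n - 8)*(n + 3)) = n - 8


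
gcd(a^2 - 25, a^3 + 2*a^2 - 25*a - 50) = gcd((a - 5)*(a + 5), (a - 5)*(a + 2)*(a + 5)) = a^2 - 25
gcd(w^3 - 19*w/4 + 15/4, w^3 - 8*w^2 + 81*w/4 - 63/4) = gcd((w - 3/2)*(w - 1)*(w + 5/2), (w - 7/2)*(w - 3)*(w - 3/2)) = w - 3/2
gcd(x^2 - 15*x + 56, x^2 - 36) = 1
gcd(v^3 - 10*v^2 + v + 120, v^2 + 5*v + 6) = v + 3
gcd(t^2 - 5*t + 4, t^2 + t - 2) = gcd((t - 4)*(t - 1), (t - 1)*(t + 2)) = t - 1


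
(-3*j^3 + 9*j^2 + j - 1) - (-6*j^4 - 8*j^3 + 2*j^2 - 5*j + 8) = 6*j^4 + 5*j^3 + 7*j^2 + 6*j - 9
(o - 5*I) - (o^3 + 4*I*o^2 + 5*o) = -o^3 - 4*I*o^2 - 4*o - 5*I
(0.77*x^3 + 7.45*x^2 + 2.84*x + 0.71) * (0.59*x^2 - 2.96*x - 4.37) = 0.4543*x^5 + 2.1163*x^4 - 23.7413*x^3 - 40.544*x^2 - 14.5124*x - 3.1027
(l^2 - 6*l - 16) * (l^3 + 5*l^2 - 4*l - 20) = l^5 - l^4 - 50*l^3 - 76*l^2 + 184*l + 320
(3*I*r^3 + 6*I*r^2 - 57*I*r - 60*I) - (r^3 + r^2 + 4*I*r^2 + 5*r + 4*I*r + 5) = -r^3 + 3*I*r^3 - r^2 + 2*I*r^2 - 5*r - 61*I*r - 5 - 60*I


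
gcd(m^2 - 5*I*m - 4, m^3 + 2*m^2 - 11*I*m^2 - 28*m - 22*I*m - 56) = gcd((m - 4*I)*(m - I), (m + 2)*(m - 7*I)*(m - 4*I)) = m - 4*I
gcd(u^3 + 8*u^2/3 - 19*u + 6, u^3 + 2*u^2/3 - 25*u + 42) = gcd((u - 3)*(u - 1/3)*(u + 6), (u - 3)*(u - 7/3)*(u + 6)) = u^2 + 3*u - 18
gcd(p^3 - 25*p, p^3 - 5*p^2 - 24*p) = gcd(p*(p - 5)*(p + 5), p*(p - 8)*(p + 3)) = p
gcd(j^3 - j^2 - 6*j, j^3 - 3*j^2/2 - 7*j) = j^2 + 2*j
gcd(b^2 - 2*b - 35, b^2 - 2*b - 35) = b^2 - 2*b - 35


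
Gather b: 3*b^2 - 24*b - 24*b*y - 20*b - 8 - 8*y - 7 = 3*b^2 + b*(-24*y - 44) - 8*y - 15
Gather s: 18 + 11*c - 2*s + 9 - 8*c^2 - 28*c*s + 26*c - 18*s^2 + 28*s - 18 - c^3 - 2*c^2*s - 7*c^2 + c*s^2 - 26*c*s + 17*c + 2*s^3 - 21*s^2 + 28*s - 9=-c^3 - 15*c^2 + 54*c + 2*s^3 + s^2*(c - 39) + s*(-2*c^2 - 54*c + 54)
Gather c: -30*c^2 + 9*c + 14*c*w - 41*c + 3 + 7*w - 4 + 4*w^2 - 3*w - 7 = -30*c^2 + c*(14*w - 32) + 4*w^2 + 4*w - 8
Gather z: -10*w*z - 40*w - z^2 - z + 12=-40*w - z^2 + z*(-10*w - 1) + 12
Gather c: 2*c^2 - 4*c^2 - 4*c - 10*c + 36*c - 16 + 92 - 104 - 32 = -2*c^2 + 22*c - 60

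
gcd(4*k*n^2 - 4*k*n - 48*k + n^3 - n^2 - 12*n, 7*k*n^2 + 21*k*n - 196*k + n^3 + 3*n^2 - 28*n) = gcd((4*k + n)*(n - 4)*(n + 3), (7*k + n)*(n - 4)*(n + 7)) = n - 4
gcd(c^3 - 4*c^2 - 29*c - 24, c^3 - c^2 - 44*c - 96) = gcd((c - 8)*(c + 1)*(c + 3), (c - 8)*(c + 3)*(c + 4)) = c^2 - 5*c - 24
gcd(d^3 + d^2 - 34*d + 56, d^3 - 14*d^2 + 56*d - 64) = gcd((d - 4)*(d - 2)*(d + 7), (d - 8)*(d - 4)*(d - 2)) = d^2 - 6*d + 8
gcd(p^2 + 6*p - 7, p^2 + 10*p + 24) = 1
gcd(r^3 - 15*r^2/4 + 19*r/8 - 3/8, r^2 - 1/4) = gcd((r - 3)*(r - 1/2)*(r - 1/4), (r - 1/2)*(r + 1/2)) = r - 1/2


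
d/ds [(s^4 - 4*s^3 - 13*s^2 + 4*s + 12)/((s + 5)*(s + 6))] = (2*s^5 + 29*s^4 + 32*s^3 - 507*s^2 - 804*s - 12)/(s^4 + 22*s^3 + 181*s^2 + 660*s + 900)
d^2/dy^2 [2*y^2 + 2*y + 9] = 4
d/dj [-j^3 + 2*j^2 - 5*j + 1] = -3*j^2 + 4*j - 5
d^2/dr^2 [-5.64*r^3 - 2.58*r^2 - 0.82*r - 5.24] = -33.84*r - 5.16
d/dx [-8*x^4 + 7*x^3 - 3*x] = -32*x^3 + 21*x^2 - 3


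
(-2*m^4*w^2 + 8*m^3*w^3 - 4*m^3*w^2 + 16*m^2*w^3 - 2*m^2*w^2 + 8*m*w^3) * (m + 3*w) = -2*m^5*w^2 + 2*m^4*w^3 - 4*m^4*w^2 + 24*m^3*w^4 + 4*m^3*w^3 - 2*m^3*w^2 + 48*m^2*w^4 + 2*m^2*w^3 + 24*m*w^4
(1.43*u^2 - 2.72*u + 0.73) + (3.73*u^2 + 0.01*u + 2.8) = 5.16*u^2 - 2.71*u + 3.53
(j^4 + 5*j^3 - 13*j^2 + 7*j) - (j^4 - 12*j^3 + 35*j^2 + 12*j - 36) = 17*j^3 - 48*j^2 - 5*j + 36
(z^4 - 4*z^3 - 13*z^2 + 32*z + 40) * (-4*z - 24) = -4*z^5 - 8*z^4 + 148*z^3 + 184*z^2 - 928*z - 960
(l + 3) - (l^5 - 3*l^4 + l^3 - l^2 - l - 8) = -l^5 + 3*l^4 - l^3 + l^2 + 2*l + 11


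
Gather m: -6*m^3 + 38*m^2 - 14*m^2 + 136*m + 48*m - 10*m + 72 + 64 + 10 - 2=-6*m^3 + 24*m^2 + 174*m + 144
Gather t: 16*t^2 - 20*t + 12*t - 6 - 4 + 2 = 16*t^2 - 8*t - 8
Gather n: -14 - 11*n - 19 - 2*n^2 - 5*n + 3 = -2*n^2 - 16*n - 30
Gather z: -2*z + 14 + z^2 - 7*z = z^2 - 9*z + 14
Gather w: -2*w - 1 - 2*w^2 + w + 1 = -2*w^2 - w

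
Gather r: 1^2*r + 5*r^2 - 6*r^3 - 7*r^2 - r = -6*r^3 - 2*r^2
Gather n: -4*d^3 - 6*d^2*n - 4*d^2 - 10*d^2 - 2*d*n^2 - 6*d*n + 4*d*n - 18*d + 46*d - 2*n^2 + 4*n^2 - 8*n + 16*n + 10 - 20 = -4*d^3 - 14*d^2 + 28*d + n^2*(2 - 2*d) + n*(-6*d^2 - 2*d + 8) - 10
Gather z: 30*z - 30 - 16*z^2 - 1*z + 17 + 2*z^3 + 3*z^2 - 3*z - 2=2*z^3 - 13*z^2 + 26*z - 15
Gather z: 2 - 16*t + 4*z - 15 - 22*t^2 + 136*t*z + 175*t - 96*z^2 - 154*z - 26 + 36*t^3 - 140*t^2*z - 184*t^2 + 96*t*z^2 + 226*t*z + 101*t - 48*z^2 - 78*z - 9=36*t^3 - 206*t^2 + 260*t + z^2*(96*t - 144) + z*(-140*t^2 + 362*t - 228) - 48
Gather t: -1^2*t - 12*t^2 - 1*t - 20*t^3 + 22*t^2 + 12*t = -20*t^3 + 10*t^2 + 10*t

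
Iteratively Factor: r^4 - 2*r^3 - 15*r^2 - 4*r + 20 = (r + 2)*(r^3 - 4*r^2 - 7*r + 10) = (r - 1)*(r + 2)*(r^2 - 3*r - 10) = (r - 1)*(r + 2)^2*(r - 5)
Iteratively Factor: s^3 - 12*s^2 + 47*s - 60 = (s - 5)*(s^2 - 7*s + 12) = (s - 5)*(s - 4)*(s - 3)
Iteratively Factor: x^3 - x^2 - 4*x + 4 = (x - 1)*(x^2 - 4) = (x - 1)*(x + 2)*(x - 2)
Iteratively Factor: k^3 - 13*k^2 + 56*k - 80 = (k - 4)*(k^2 - 9*k + 20) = (k - 5)*(k - 4)*(k - 4)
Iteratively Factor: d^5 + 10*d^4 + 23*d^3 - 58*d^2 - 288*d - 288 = (d + 4)*(d^4 + 6*d^3 - d^2 - 54*d - 72) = (d + 4)^2*(d^3 + 2*d^2 - 9*d - 18) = (d + 3)*(d + 4)^2*(d^2 - d - 6) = (d + 2)*(d + 3)*(d + 4)^2*(d - 3)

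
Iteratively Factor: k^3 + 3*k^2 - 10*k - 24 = (k - 3)*(k^2 + 6*k + 8) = (k - 3)*(k + 2)*(k + 4)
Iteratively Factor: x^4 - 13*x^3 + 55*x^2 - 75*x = (x - 3)*(x^3 - 10*x^2 + 25*x) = (x - 5)*(x - 3)*(x^2 - 5*x) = x*(x - 5)*(x - 3)*(x - 5)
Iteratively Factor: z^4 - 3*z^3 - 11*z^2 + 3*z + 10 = (z + 1)*(z^3 - 4*z^2 - 7*z + 10) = (z + 1)*(z + 2)*(z^2 - 6*z + 5) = (z - 5)*(z + 1)*(z + 2)*(z - 1)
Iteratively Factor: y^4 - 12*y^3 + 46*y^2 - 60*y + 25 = (y - 1)*(y^3 - 11*y^2 + 35*y - 25) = (y - 1)^2*(y^2 - 10*y + 25) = (y - 5)*(y - 1)^2*(y - 5)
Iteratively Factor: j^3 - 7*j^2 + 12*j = (j - 3)*(j^2 - 4*j) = (j - 4)*(j - 3)*(j)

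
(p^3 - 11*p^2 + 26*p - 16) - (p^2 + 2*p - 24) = p^3 - 12*p^2 + 24*p + 8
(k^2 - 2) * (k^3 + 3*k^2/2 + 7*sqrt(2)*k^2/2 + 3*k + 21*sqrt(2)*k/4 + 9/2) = k^5 + 3*k^4/2 + 7*sqrt(2)*k^4/2 + k^3 + 21*sqrt(2)*k^3/4 - 7*sqrt(2)*k^2 + 3*k^2/2 - 21*sqrt(2)*k/2 - 6*k - 9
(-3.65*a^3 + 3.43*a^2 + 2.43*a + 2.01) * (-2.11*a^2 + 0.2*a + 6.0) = 7.7015*a^5 - 7.9673*a^4 - 26.3413*a^3 + 16.8249*a^2 + 14.982*a + 12.06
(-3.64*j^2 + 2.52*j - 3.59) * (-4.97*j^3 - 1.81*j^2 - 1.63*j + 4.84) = 18.0908*j^5 - 5.936*j^4 + 19.2143*j^3 - 15.2273*j^2 + 18.0485*j - 17.3756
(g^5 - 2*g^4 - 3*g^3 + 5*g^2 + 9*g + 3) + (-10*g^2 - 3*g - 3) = g^5 - 2*g^4 - 3*g^3 - 5*g^2 + 6*g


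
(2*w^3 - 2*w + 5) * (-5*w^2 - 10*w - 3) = -10*w^5 - 20*w^4 + 4*w^3 - 5*w^2 - 44*w - 15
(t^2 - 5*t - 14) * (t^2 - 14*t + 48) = t^4 - 19*t^3 + 104*t^2 - 44*t - 672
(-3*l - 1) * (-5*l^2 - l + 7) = 15*l^3 + 8*l^2 - 20*l - 7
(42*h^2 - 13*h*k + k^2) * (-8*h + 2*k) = -336*h^3 + 188*h^2*k - 34*h*k^2 + 2*k^3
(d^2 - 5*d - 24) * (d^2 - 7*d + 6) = d^4 - 12*d^3 + 17*d^2 + 138*d - 144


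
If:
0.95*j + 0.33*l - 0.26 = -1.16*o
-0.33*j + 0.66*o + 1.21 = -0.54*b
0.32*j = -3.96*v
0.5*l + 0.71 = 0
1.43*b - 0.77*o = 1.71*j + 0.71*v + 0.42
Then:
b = 3.53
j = 4.06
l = -1.42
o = -2.69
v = -0.33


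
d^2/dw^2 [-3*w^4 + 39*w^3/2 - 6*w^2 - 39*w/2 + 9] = -36*w^2 + 117*w - 12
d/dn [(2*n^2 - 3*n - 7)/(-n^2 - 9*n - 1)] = 3*(-7*n^2 - 6*n - 20)/(n^4 + 18*n^3 + 83*n^2 + 18*n + 1)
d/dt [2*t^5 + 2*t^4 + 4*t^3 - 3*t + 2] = 10*t^4 + 8*t^3 + 12*t^2 - 3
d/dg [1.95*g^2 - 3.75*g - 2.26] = 3.9*g - 3.75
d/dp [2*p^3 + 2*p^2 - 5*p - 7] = 6*p^2 + 4*p - 5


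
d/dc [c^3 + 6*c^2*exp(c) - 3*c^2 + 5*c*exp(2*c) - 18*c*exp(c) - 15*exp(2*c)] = 6*c^2*exp(c) + 3*c^2 + 10*c*exp(2*c) - 6*c*exp(c) - 6*c - 25*exp(2*c) - 18*exp(c)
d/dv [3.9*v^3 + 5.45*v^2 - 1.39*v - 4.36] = 11.7*v^2 + 10.9*v - 1.39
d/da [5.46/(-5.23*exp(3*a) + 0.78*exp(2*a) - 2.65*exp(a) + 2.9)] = (85.6674*exp(2*a) - 8.5176*exp(a) + 14.469)*exp(a)/(5.23*exp(3*a) - 0.78*exp(2*a) + 2.65*exp(a) - 2.9)^2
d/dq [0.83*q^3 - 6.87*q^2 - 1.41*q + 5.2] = 2.49*q^2 - 13.74*q - 1.41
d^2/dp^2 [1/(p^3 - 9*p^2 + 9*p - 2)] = 6*((3 - p)*(p^3 - 9*p^2 + 9*p - 2) + 3*(p^2 - 6*p + 3)^2)/(p^3 - 9*p^2 + 9*p - 2)^3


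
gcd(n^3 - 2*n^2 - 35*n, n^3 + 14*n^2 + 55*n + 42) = 1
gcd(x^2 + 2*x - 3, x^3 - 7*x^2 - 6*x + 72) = x + 3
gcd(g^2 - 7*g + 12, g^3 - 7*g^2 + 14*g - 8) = g - 4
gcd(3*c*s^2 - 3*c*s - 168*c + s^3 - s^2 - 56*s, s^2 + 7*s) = s + 7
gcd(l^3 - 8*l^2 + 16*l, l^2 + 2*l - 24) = l - 4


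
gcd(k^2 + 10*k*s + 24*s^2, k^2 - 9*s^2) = 1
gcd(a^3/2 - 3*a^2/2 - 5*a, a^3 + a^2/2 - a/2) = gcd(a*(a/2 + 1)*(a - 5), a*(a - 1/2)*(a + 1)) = a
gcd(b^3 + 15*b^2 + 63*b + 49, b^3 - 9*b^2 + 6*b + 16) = b + 1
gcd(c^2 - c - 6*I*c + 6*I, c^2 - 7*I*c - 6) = c - 6*I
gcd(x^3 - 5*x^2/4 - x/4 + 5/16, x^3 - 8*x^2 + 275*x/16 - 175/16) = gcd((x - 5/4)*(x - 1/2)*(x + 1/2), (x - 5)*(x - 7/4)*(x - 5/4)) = x - 5/4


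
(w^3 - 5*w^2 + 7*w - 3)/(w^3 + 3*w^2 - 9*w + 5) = (w - 3)/(w + 5)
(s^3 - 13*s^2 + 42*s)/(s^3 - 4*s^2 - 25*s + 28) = s*(s - 6)/(s^2 + 3*s - 4)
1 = 1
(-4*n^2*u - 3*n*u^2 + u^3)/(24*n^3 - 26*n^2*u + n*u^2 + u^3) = u*(n + u)/(-6*n^2 + 5*n*u + u^2)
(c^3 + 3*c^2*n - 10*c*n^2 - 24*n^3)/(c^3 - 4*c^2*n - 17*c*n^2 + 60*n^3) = (c + 2*n)/(c - 5*n)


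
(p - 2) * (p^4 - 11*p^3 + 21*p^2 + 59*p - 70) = p^5 - 13*p^4 + 43*p^3 + 17*p^2 - 188*p + 140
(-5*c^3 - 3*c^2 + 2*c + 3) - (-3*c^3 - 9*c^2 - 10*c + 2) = -2*c^3 + 6*c^2 + 12*c + 1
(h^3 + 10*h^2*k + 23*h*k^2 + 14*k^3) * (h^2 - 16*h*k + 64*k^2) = h^5 - 6*h^4*k - 73*h^3*k^2 + 286*h^2*k^3 + 1248*h*k^4 + 896*k^5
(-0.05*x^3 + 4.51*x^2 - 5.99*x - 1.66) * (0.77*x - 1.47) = -0.0385*x^4 + 3.5462*x^3 - 11.242*x^2 + 7.5271*x + 2.4402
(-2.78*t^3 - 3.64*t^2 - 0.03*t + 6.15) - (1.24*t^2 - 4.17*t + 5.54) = -2.78*t^3 - 4.88*t^2 + 4.14*t + 0.61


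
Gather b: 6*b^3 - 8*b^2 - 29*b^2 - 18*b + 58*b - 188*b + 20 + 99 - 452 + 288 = 6*b^3 - 37*b^2 - 148*b - 45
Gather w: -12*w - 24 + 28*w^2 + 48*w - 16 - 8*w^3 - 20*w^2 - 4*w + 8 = -8*w^3 + 8*w^2 + 32*w - 32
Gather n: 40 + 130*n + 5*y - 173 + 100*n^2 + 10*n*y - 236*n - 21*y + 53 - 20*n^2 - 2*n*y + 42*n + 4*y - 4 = 80*n^2 + n*(8*y - 64) - 12*y - 84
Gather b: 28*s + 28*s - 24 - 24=56*s - 48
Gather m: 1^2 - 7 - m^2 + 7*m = -m^2 + 7*m - 6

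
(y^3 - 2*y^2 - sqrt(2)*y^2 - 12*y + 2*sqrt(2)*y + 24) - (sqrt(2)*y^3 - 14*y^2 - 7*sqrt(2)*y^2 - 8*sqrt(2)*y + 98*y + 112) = -sqrt(2)*y^3 + y^3 + 6*sqrt(2)*y^2 + 12*y^2 - 110*y + 10*sqrt(2)*y - 88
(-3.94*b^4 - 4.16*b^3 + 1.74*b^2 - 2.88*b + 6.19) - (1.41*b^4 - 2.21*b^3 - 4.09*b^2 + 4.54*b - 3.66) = -5.35*b^4 - 1.95*b^3 + 5.83*b^2 - 7.42*b + 9.85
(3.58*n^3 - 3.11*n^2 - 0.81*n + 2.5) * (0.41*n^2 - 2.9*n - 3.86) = 1.4678*n^5 - 11.6571*n^4 - 5.1319*n^3 + 15.3786*n^2 - 4.1234*n - 9.65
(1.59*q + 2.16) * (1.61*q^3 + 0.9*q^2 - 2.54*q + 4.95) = 2.5599*q^4 + 4.9086*q^3 - 2.0946*q^2 + 2.3841*q + 10.692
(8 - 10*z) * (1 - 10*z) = 100*z^2 - 90*z + 8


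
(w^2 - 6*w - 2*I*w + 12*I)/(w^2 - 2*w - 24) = (w - 2*I)/(w + 4)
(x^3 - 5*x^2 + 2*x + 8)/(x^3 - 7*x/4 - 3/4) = 4*(x^2 - 6*x + 8)/(4*x^2 - 4*x - 3)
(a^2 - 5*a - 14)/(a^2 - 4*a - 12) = (a - 7)/(a - 6)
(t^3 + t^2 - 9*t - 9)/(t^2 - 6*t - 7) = (t^2 - 9)/(t - 7)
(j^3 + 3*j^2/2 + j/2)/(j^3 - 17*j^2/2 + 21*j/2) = (2*j^2 + 3*j + 1)/(2*j^2 - 17*j + 21)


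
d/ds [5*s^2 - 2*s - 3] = 10*s - 2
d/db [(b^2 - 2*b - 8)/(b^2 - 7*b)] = (-5*b^2 + 16*b - 56)/(b^2*(b^2 - 14*b + 49))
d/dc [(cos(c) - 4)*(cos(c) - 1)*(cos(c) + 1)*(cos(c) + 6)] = 2*(-2*cos(c)^3 - 3*cos(c)^2 + 25*cos(c) + 1)*sin(c)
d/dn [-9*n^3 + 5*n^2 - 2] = n*(10 - 27*n)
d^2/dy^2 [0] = 0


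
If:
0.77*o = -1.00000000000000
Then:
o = -1.30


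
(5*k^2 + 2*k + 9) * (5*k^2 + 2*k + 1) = 25*k^4 + 20*k^3 + 54*k^2 + 20*k + 9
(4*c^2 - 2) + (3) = 4*c^2 + 1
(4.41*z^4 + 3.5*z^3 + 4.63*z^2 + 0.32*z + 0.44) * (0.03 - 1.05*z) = -4.6305*z^5 - 3.5427*z^4 - 4.7565*z^3 - 0.1971*z^2 - 0.4524*z + 0.0132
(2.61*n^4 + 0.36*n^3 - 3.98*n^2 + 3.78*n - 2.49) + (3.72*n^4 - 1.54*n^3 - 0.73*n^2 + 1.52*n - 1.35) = 6.33*n^4 - 1.18*n^3 - 4.71*n^2 + 5.3*n - 3.84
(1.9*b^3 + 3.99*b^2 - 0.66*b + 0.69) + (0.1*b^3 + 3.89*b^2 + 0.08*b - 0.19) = 2.0*b^3 + 7.88*b^2 - 0.58*b + 0.5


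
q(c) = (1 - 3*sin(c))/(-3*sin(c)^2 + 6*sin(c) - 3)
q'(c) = (1 - 3*sin(c))*(6*sin(c)*cos(c) - 6*cos(c))/(-3*sin(c)^2 + 6*sin(c) - 3)^2 - 3*cos(c)/(-3*sin(c)^2 + 6*sin(c) - 3)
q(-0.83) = -0.35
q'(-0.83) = -0.05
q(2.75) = 0.13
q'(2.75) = -2.80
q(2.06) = 39.93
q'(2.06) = -354.13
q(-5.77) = 0.61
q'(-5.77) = 5.44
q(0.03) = -0.32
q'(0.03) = 0.40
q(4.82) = -0.33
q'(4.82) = -0.01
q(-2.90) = -0.37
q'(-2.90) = -0.05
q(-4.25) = 50.93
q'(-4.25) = -473.19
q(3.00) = -0.26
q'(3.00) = -0.74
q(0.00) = -0.33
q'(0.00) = 0.33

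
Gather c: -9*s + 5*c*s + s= 5*c*s - 8*s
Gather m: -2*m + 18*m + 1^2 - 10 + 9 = 16*m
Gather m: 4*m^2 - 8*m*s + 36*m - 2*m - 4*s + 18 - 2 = 4*m^2 + m*(34 - 8*s) - 4*s + 16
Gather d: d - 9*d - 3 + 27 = 24 - 8*d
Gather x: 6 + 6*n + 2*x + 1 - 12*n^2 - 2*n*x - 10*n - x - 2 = -12*n^2 - 4*n + x*(1 - 2*n) + 5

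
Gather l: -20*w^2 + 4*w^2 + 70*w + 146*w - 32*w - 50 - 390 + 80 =-16*w^2 + 184*w - 360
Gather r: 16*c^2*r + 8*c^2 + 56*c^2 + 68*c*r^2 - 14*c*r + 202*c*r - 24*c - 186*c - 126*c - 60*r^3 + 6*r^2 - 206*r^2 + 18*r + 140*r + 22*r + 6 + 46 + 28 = 64*c^2 - 336*c - 60*r^3 + r^2*(68*c - 200) + r*(16*c^2 + 188*c + 180) + 80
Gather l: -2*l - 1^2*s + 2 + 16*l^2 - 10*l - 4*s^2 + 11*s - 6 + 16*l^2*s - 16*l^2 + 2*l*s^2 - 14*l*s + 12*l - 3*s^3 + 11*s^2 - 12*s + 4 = 16*l^2*s + l*(2*s^2 - 14*s) - 3*s^3 + 7*s^2 - 2*s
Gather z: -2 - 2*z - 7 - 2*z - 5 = -4*z - 14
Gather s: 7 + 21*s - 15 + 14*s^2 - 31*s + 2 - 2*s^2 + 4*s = 12*s^2 - 6*s - 6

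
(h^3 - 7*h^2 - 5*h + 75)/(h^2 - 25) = (h^2 - 2*h - 15)/(h + 5)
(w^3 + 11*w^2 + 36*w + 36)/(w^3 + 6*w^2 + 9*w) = (w^2 + 8*w + 12)/(w*(w + 3))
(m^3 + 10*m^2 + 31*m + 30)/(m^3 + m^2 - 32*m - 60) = (m + 3)/(m - 6)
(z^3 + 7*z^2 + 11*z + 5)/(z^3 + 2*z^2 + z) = (z + 5)/z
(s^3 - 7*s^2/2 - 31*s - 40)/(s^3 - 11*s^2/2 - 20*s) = (s + 2)/s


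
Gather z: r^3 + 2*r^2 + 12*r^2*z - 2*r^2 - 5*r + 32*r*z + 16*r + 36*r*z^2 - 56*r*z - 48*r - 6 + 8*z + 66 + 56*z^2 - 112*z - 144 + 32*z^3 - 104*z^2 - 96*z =r^3 - 37*r + 32*z^3 + z^2*(36*r - 48) + z*(12*r^2 - 24*r - 200) - 84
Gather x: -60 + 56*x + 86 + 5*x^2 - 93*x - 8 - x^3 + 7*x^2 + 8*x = -x^3 + 12*x^2 - 29*x + 18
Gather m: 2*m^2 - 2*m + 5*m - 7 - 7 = 2*m^2 + 3*m - 14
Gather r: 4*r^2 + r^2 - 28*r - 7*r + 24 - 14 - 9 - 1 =5*r^2 - 35*r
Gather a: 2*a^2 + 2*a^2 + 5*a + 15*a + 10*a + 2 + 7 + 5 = 4*a^2 + 30*a + 14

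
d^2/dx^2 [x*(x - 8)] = 2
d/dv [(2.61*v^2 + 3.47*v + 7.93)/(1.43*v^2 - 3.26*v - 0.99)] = (-13.4707*v^2 - 27.8476*v + 22.4165)/(2.0449*v^4 - 9.3236*v^3 + 7.7962*v^2 + 6.4548*v + 0.9801)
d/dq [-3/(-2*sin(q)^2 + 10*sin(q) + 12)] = 3*(5 - 2*sin(q))*cos(q)/(2*(sin(q) - 6)^2*(sin(q) + 1)^2)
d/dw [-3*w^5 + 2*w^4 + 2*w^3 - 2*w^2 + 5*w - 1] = -15*w^4 + 8*w^3 + 6*w^2 - 4*w + 5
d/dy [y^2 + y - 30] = 2*y + 1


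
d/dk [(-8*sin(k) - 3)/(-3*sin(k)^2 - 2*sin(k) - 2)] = 2*(-12*sin(k)^2 - 9*sin(k) + 5)*cos(k)/(3*sin(k)^2 + 2*sin(k) + 2)^2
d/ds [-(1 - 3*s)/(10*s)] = 1/(10*s^2)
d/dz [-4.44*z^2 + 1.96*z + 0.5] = 1.96 - 8.88*z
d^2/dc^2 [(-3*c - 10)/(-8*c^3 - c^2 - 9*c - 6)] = 2*((3*c + 10)*(24*c^2 + 2*c + 9)^2 - (72*c^2 + 6*c + (3*c + 10)*(24*c + 1) + 27)*(8*c^3 + c^2 + 9*c + 6))/(8*c^3 + c^2 + 9*c + 6)^3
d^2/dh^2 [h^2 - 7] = 2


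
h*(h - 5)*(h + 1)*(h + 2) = h^4 - 2*h^3 - 13*h^2 - 10*h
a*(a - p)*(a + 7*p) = a^3 + 6*a^2*p - 7*a*p^2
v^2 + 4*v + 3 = (v + 1)*(v + 3)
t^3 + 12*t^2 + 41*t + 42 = (t + 2)*(t + 3)*(t + 7)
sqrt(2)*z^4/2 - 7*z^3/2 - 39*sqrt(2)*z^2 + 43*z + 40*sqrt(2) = (z - 8*sqrt(2))*(z - sqrt(2))*(z + 5*sqrt(2))*(sqrt(2)*z/2 + 1/2)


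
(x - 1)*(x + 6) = x^2 + 5*x - 6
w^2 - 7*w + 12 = (w - 4)*(w - 3)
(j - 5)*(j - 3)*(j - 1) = j^3 - 9*j^2 + 23*j - 15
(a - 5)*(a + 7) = a^2 + 2*a - 35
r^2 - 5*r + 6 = (r - 3)*(r - 2)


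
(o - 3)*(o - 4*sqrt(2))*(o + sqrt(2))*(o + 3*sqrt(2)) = o^4 - 3*o^3 - 26*o^2 - 24*sqrt(2)*o + 78*o + 72*sqrt(2)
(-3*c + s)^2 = 9*c^2 - 6*c*s + s^2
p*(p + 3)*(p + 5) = p^3 + 8*p^2 + 15*p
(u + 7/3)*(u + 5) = u^2 + 22*u/3 + 35/3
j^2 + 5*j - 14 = (j - 2)*(j + 7)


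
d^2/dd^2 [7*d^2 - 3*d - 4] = 14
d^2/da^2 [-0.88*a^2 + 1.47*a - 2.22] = -1.76000000000000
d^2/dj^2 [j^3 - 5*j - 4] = 6*j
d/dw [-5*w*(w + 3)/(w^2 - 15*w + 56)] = 10*(9*w^2 - 56*w - 84)/(w^4 - 30*w^3 + 337*w^2 - 1680*w + 3136)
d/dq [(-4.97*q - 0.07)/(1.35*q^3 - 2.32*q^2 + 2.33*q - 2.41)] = (13.419*q^3 - 11.2469*q^2 - 0.3248*q + 12.1408)/(1.8225*q^6 - 6.264*q^5 + 11.6734*q^4 - 17.3182*q^3 + 16.6113*q^2 - 11.2306*q + 5.8081)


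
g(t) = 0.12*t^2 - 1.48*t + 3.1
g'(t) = 0.24*t - 1.48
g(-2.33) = 7.20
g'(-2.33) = -2.04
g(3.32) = -0.49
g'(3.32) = -0.68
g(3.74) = -0.76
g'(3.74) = -0.58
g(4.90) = -1.27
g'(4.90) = -0.30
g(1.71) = 0.92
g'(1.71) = -1.07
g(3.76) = -0.77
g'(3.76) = -0.58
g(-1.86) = 6.27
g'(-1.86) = -1.93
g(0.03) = 3.06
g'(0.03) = -1.47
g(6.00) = -1.46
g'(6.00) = -0.04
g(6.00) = -1.46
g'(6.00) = -0.04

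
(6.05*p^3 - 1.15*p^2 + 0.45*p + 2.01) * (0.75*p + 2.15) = 4.5375*p^4 + 12.145*p^3 - 2.135*p^2 + 2.475*p + 4.3215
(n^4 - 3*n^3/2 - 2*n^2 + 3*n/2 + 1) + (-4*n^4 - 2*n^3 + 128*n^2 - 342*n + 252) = -3*n^4 - 7*n^3/2 + 126*n^2 - 681*n/2 + 253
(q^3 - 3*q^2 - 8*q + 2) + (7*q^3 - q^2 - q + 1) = 8*q^3 - 4*q^2 - 9*q + 3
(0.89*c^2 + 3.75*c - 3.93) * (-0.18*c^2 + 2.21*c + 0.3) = -0.1602*c^4 + 1.2919*c^3 + 9.2619*c^2 - 7.5603*c - 1.179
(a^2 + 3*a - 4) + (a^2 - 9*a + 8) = 2*a^2 - 6*a + 4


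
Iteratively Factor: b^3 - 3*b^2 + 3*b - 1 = (b - 1)*(b^2 - 2*b + 1) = (b - 1)^2*(b - 1)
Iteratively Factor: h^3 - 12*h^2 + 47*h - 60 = (h - 3)*(h^2 - 9*h + 20) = (h - 4)*(h - 3)*(h - 5)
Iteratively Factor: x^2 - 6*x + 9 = (x - 3)*(x - 3)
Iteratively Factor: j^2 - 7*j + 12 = (j - 3)*(j - 4)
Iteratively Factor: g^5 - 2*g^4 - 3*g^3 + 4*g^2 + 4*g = (g - 2)*(g^4 - 3*g^2 - 2*g) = g*(g - 2)*(g^3 - 3*g - 2) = g*(g - 2)*(g + 1)*(g^2 - g - 2) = g*(g - 2)*(g + 1)^2*(g - 2)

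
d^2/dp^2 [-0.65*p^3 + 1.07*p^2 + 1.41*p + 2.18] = 2.14 - 3.9*p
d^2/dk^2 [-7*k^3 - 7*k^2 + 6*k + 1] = -42*k - 14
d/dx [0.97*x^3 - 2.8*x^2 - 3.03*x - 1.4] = 2.91*x^2 - 5.6*x - 3.03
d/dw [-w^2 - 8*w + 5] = -2*w - 8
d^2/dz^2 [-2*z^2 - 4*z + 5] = -4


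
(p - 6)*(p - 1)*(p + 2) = p^3 - 5*p^2 - 8*p + 12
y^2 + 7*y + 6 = (y + 1)*(y + 6)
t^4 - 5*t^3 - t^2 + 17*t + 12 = (t - 4)*(t - 3)*(t + 1)^2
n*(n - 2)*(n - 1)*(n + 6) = n^4 + 3*n^3 - 16*n^2 + 12*n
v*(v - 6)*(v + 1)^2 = v^4 - 4*v^3 - 11*v^2 - 6*v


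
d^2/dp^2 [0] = 0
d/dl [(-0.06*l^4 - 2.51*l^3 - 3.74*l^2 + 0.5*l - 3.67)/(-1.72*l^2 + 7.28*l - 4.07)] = (0.2064*l^5 + 3.0068*l^4 - 35.5688*l^3 + 4.27989999999999*l^2 + 17.8188*l + 24.6826)/(2.9584*l^4 - 25.0432*l^3 + 66.9992*l^2 - 59.2592*l + 16.5649)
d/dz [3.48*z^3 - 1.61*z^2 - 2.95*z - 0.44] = 10.44*z^2 - 3.22*z - 2.95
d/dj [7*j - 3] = 7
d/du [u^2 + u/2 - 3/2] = 2*u + 1/2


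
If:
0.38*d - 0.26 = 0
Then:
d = 0.68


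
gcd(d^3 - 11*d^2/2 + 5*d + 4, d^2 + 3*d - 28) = d - 4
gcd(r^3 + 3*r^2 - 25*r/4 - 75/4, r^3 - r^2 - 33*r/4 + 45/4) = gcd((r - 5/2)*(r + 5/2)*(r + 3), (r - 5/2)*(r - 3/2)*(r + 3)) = r^2 + r/2 - 15/2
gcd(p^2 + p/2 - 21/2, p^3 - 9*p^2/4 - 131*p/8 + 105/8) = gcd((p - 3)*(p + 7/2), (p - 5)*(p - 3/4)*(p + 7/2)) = p + 7/2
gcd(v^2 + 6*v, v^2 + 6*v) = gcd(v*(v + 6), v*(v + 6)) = v^2 + 6*v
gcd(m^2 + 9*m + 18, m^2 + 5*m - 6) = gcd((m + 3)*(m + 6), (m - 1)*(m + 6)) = m + 6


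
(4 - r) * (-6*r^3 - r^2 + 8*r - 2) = 6*r^4 - 23*r^3 - 12*r^2 + 34*r - 8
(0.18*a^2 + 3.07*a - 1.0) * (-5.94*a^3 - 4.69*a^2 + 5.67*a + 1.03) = -1.0692*a^5 - 19.08*a^4 - 7.4377*a^3 + 22.2823*a^2 - 2.5079*a - 1.03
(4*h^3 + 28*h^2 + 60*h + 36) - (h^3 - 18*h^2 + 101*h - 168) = 3*h^3 + 46*h^2 - 41*h + 204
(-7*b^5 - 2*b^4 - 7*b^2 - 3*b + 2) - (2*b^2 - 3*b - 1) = -7*b^5 - 2*b^4 - 9*b^2 + 3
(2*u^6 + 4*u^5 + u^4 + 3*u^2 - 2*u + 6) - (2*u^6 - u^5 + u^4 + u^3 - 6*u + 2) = 5*u^5 - u^3 + 3*u^2 + 4*u + 4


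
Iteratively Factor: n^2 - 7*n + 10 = (n - 5)*(n - 2)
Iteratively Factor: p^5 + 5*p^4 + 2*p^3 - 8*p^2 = (p)*(p^4 + 5*p^3 + 2*p^2 - 8*p) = p*(p + 2)*(p^3 + 3*p^2 - 4*p) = p*(p - 1)*(p + 2)*(p^2 + 4*p) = p^2*(p - 1)*(p + 2)*(p + 4)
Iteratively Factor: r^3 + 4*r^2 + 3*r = (r + 3)*(r^2 + r) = r*(r + 3)*(r + 1)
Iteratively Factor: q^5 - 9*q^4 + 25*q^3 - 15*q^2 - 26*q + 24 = (q + 1)*(q^4 - 10*q^3 + 35*q^2 - 50*q + 24) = (q - 2)*(q + 1)*(q^3 - 8*q^2 + 19*q - 12) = (q - 3)*(q - 2)*(q + 1)*(q^2 - 5*q + 4) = (q - 4)*(q - 3)*(q - 2)*(q + 1)*(q - 1)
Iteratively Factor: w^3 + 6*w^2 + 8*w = (w)*(w^2 + 6*w + 8) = w*(w + 4)*(w + 2)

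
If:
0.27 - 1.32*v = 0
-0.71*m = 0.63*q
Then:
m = -0.887323943661972*q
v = 0.20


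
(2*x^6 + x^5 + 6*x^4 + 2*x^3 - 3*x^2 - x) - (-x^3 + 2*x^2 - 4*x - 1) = 2*x^6 + x^5 + 6*x^4 + 3*x^3 - 5*x^2 + 3*x + 1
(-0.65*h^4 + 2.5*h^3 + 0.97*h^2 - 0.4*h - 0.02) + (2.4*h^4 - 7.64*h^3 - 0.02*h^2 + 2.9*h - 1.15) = 1.75*h^4 - 5.14*h^3 + 0.95*h^2 + 2.5*h - 1.17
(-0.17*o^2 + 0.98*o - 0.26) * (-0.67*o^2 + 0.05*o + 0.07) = 0.1139*o^4 - 0.6651*o^3 + 0.2113*o^2 + 0.0556*o - 0.0182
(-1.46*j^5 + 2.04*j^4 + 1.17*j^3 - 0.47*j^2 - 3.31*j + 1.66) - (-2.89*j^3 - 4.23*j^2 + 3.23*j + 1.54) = -1.46*j^5 + 2.04*j^4 + 4.06*j^3 + 3.76*j^2 - 6.54*j + 0.12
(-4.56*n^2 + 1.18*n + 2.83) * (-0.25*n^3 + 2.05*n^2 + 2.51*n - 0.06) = 1.14*n^5 - 9.643*n^4 - 9.7341*n^3 + 9.0369*n^2 + 7.0325*n - 0.1698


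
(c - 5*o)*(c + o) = c^2 - 4*c*o - 5*o^2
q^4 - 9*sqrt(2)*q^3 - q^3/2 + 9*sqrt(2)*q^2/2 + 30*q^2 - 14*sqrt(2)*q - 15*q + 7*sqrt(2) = (q - 1/2)*(q - 7*sqrt(2))*(q - sqrt(2))^2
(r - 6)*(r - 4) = r^2 - 10*r + 24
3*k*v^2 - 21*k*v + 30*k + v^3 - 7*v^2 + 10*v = (3*k + v)*(v - 5)*(v - 2)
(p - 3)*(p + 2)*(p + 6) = p^3 + 5*p^2 - 12*p - 36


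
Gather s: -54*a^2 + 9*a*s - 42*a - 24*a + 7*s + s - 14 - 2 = -54*a^2 - 66*a + s*(9*a + 8) - 16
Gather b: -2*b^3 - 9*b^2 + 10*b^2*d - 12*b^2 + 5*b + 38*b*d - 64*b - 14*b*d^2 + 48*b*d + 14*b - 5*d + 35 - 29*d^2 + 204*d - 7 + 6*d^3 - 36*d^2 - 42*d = -2*b^3 + b^2*(10*d - 21) + b*(-14*d^2 + 86*d - 45) + 6*d^3 - 65*d^2 + 157*d + 28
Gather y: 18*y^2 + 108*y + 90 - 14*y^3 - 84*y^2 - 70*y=-14*y^3 - 66*y^2 + 38*y + 90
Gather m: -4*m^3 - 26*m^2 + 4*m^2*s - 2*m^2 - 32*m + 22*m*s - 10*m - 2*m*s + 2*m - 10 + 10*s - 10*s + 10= -4*m^3 + m^2*(4*s - 28) + m*(20*s - 40)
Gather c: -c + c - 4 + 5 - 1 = 0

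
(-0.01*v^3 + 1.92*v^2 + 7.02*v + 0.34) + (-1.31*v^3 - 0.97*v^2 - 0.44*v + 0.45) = -1.32*v^3 + 0.95*v^2 + 6.58*v + 0.79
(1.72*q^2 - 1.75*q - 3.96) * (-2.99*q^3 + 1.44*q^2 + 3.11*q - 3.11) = -5.1428*q^5 + 7.7093*q^4 + 14.6696*q^3 - 16.4941*q^2 - 6.8731*q + 12.3156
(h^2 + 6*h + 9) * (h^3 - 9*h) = h^5 + 6*h^4 - 54*h^2 - 81*h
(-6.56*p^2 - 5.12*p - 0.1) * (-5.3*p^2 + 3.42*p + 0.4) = 34.768*p^4 + 4.7008*p^3 - 19.6044*p^2 - 2.39*p - 0.04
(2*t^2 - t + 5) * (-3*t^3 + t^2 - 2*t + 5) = -6*t^5 + 5*t^4 - 20*t^3 + 17*t^2 - 15*t + 25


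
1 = 1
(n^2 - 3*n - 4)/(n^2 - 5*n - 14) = (-n^2 + 3*n + 4)/(-n^2 + 5*n + 14)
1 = 1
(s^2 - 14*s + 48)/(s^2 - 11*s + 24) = (s - 6)/(s - 3)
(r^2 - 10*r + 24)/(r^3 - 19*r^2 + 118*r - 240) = (r - 4)/(r^2 - 13*r + 40)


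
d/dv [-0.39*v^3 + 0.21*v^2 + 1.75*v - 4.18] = -1.17*v^2 + 0.42*v + 1.75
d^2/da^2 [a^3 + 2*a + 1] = 6*a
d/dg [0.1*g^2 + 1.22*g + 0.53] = 0.2*g + 1.22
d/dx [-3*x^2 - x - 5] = -6*x - 1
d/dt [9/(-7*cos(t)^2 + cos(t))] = 9*(sin(t)/cos(t)^2 - 14*tan(t))/(7*cos(t) - 1)^2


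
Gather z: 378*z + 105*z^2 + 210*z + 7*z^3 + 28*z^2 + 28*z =7*z^3 + 133*z^2 + 616*z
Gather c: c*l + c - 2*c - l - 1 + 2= c*(l - 1) - l + 1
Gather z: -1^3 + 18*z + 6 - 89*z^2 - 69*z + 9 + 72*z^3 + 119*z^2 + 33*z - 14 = 72*z^3 + 30*z^2 - 18*z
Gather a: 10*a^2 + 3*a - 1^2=10*a^2 + 3*a - 1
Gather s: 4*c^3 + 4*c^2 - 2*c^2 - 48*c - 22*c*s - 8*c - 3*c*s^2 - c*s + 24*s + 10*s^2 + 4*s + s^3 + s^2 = 4*c^3 + 2*c^2 - 56*c + s^3 + s^2*(11 - 3*c) + s*(28 - 23*c)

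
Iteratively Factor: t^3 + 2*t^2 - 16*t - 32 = (t + 2)*(t^2 - 16) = (t - 4)*(t + 2)*(t + 4)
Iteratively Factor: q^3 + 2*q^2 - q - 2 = (q + 1)*(q^2 + q - 2) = (q - 1)*(q + 1)*(q + 2)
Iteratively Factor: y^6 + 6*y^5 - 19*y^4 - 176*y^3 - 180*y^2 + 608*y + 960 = (y - 2)*(y^5 + 8*y^4 - 3*y^3 - 182*y^2 - 544*y - 480) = (y - 2)*(y + 4)*(y^4 + 4*y^3 - 19*y^2 - 106*y - 120) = (y - 5)*(y - 2)*(y + 4)*(y^3 + 9*y^2 + 26*y + 24) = (y - 5)*(y - 2)*(y + 3)*(y + 4)*(y^2 + 6*y + 8) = (y - 5)*(y - 2)*(y + 2)*(y + 3)*(y + 4)*(y + 4)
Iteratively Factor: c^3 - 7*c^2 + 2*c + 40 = (c + 2)*(c^2 - 9*c + 20) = (c - 5)*(c + 2)*(c - 4)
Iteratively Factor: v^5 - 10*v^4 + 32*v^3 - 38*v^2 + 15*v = (v - 3)*(v^4 - 7*v^3 + 11*v^2 - 5*v) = v*(v - 3)*(v^3 - 7*v^2 + 11*v - 5) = v*(v - 5)*(v - 3)*(v^2 - 2*v + 1) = v*(v - 5)*(v - 3)*(v - 1)*(v - 1)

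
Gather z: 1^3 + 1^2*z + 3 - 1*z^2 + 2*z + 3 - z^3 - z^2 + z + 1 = -z^3 - 2*z^2 + 4*z + 8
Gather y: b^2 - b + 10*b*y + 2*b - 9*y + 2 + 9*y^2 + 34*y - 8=b^2 + b + 9*y^2 + y*(10*b + 25) - 6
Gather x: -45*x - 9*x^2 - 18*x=-9*x^2 - 63*x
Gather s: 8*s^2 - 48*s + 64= 8*s^2 - 48*s + 64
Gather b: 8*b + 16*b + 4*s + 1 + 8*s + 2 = 24*b + 12*s + 3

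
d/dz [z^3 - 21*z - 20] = 3*z^2 - 21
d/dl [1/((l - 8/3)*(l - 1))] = 3*(11 - 6*l)/(9*l^4 - 66*l^3 + 169*l^2 - 176*l + 64)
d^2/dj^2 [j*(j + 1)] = 2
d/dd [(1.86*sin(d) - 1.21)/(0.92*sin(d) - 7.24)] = -12.3532*cos(d)/(0.92*sin(d) - 7.24)^2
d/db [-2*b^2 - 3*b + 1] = -4*b - 3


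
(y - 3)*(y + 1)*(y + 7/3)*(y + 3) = y^4 + 10*y^3/3 - 20*y^2/3 - 30*y - 21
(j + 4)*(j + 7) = j^2 + 11*j + 28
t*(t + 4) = t^2 + 4*t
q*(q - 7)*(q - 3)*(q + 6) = q^4 - 4*q^3 - 39*q^2 + 126*q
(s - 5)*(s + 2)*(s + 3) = s^3 - 19*s - 30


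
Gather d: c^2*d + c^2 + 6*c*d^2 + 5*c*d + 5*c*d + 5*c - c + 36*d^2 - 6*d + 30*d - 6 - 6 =c^2 + 4*c + d^2*(6*c + 36) + d*(c^2 + 10*c + 24) - 12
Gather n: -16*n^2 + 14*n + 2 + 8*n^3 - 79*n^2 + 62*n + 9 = 8*n^3 - 95*n^2 + 76*n + 11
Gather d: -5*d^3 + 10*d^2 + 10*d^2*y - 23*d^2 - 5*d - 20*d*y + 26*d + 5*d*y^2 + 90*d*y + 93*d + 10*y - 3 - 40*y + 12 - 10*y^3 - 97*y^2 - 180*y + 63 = -5*d^3 + d^2*(10*y - 13) + d*(5*y^2 + 70*y + 114) - 10*y^3 - 97*y^2 - 210*y + 72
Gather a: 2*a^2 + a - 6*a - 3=2*a^2 - 5*a - 3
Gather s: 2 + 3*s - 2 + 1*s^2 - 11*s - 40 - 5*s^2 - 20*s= -4*s^2 - 28*s - 40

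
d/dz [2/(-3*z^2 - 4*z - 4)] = 4*(3*z + 2)/(3*z^2 + 4*z + 4)^2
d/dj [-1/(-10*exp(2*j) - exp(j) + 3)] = (-20*exp(j) - 1)*exp(j)/(10*exp(2*j) + exp(j) - 3)^2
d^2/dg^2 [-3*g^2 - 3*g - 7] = -6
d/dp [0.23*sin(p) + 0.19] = 0.23*cos(p)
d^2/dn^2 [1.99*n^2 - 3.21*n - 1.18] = 3.98000000000000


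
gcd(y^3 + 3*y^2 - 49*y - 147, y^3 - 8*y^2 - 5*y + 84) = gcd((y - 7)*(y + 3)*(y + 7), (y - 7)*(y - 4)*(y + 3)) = y^2 - 4*y - 21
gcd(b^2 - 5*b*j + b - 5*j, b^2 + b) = b + 1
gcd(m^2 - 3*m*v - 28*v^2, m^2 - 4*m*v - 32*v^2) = m + 4*v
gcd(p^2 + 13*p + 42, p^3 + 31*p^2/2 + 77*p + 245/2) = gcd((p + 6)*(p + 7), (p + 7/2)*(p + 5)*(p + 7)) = p + 7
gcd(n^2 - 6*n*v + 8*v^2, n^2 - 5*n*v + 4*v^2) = -n + 4*v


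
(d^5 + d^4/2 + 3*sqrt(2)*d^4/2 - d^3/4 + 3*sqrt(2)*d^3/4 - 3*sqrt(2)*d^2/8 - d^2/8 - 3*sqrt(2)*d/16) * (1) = d^5 + d^4/2 + 3*sqrt(2)*d^4/2 - d^3/4 + 3*sqrt(2)*d^3/4 - 3*sqrt(2)*d^2/8 - d^2/8 - 3*sqrt(2)*d/16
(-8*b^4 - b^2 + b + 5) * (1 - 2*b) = 16*b^5 - 8*b^4 + 2*b^3 - 3*b^2 - 9*b + 5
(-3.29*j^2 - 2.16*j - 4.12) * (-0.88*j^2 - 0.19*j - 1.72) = 2.8952*j^4 + 2.5259*j^3 + 9.6948*j^2 + 4.498*j + 7.0864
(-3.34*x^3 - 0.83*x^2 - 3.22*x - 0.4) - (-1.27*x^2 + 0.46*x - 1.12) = -3.34*x^3 + 0.44*x^2 - 3.68*x + 0.72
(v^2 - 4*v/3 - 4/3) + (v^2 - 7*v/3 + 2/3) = 2*v^2 - 11*v/3 - 2/3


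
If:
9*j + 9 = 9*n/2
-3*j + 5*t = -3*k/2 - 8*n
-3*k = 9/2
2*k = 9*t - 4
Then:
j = -515/468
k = -3/2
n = -47/234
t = 1/9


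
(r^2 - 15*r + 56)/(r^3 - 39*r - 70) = (r - 8)/(r^2 + 7*r + 10)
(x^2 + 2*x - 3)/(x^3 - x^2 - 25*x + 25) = (x + 3)/(x^2 - 25)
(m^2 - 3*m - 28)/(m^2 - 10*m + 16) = (m^2 - 3*m - 28)/(m^2 - 10*m + 16)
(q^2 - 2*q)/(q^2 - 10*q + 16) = q/(q - 8)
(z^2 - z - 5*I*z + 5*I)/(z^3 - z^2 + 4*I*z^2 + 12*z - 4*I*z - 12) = (z - 5*I)/(z^2 + 4*I*z + 12)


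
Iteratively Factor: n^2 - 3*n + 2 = (n - 2)*(n - 1)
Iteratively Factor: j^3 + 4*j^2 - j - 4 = (j - 1)*(j^2 + 5*j + 4) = (j - 1)*(j + 1)*(j + 4)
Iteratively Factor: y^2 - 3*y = (y - 3)*(y)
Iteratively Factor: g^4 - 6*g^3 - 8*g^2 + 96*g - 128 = (g - 2)*(g^3 - 4*g^2 - 16*g + 64) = (g - 2)*(g + 4)*(g^2 - 8*g + 16) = (g - 4)*(g - 2)*(g + 4)*(g - 4)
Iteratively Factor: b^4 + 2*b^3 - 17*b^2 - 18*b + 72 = (b + 4)*(b^3 - 2*b^2 - 9*b + 18) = (b + 3)*(b + 4)*(b^2 - 5*b + 6) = (b - 3)*(b + 3)*(b + 4)*(b - 2)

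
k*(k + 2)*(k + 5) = k^3 + 7*k^2 + 10*k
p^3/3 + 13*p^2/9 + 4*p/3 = p*(p/3 + 1)*(p + 4/3)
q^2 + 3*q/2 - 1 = (q - 1/2)*(q + 2)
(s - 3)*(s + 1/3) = s^2 - 8*s/3 - 1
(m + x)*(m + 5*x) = m^2 + 6*m*x + 5*x^2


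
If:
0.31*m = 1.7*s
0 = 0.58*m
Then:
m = 0.00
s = 0.00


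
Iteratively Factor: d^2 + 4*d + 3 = (d + 1)*(d + 3)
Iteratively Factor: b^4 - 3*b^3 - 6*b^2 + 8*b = (b - 1)*(b^3 - 2*b^2 - 8*b) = (b - 4)*(b - 1)*(b^2 + 2*b) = (b - 4)*(b - 1)*(b + 2)*(b)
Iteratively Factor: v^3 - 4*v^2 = (v - 4)*(v^2) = v*(v - 4)*(v)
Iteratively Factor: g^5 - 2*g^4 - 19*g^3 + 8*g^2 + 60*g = (g + 3)*(g^4 - 5*g^3 - 4*g^2 + 20*g) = (g + 2)*(g + 3)*(g^3 - 7*g^2 + 10*g) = (g - 2)*(g + 2)*(g + 3)*(g^2 - 5*g) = (g - 5)*(g - 2)*(g + 2)*(g + 3)*(g)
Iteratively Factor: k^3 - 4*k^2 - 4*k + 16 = (k - 2)*(k^2 - 2*k - 8) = (k - 2)*(k + 2)*(k - 4)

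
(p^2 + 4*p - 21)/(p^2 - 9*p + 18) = (p + 7)/(p - 6)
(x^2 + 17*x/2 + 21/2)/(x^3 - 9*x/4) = 2*(x + 7)/(x*(2*x - 3))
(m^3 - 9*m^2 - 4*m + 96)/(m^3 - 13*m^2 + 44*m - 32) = (m + 3)/(m - 1)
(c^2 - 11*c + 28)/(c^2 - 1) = (c^2 - 11*c + 28)/(c^2 - 1)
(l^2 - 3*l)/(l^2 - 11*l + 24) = l/(l - 8)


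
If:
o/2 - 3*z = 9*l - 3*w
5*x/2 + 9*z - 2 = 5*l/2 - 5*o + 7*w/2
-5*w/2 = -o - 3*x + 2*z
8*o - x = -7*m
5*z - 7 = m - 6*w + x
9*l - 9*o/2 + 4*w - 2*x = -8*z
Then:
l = 231873/476000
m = -809103/476000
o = 362043/238000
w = 251207/238000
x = 128967/476000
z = -18131/119000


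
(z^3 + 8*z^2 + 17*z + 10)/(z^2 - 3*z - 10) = (z^2 + 6*z + 5)/(z - 5)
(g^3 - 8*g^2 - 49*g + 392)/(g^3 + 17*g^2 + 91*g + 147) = (g^2 - 15*g + 56)/(g^2 + 10*g + 21)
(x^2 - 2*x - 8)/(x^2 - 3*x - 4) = (x + 2)/(x + 1)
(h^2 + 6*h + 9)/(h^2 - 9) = (h + 3)/(h - 3)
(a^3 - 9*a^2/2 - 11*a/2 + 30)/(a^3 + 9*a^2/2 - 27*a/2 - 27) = (2*a^2 - 3*a - 20)/(2*a^2 + 15*a + 18)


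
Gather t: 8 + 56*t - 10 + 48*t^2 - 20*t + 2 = 48*t^2 + 36*t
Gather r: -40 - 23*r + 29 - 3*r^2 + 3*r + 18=-3*r^2 - 20*r + 7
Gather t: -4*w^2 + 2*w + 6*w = -4*w^2 + 8*w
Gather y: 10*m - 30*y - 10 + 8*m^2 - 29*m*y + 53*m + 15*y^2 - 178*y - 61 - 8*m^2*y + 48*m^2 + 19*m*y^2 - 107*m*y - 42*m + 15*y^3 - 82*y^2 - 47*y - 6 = 56*m^2 + 21*m + 15*y^3 + y^2*(19*m - 67) + y*(-8*m^2 - 136*m - 255) - 77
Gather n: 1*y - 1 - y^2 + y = -y^2 + 2*y - 1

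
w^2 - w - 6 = (w - 3)*(w + 2)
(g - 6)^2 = g^2 - 12*g + 36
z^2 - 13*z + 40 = (z - 8)*(z - 5)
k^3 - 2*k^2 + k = k*(k - 1)^2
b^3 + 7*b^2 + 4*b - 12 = (b - 1)*(b + 2)*(b + 6)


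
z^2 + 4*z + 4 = (z + 2)^2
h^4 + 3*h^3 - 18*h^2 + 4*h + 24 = (h - 2)^2*(h + 1)*(h + 6)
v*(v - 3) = v^2 - 3*v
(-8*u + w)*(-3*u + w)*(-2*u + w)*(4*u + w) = -192*u^4 + 136*u^3*w - 6*u^2*w^2 - 9*u*w^3 + w^4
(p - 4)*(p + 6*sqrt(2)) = p^2 - 4*p + 6*sqrt(2)*p - 24*sqrt(2)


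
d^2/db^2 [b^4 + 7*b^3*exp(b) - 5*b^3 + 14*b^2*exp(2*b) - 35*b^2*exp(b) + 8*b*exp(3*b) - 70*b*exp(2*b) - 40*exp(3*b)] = 7*b^3*exp(b) + 56*b^2*exp(2*b) + 7*b^2*exp(b) + 12*b^2 + 72*b*exp(3*b) - 168*b*exp(2*b) - 98*b*exp(b) - 30*b - 312*exp(3*b) - 252*exp(2*b) - 70*exp(b)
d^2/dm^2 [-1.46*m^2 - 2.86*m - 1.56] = -2.92000000000000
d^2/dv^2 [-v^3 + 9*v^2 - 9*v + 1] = 18 - 6*v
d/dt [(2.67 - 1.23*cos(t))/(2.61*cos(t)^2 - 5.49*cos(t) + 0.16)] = (-3.2103*cos(t)^2 + 13.9374*cos(t) - 14.4615)*sin(t)/(6.8121*cos(t)^4 - 28.6578*cos(t)^3 + 30.9753*cos(t)^2 - 1.7568*cos(t) + 0.0256)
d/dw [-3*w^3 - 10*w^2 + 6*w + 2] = -9*w^2 - 20*w + 6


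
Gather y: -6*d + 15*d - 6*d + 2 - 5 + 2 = 3*d - 1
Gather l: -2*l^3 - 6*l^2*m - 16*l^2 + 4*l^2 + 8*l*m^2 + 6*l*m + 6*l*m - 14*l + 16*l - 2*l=-2*l^3 + l^2*(-6*m - 12) + l*(8*m^2 + 12*m)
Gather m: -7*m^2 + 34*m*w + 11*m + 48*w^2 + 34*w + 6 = -7*m^2 + m*(34*w + 11) + 48*w^2 + 34*w + 6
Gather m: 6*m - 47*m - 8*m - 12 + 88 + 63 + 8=147 - 49*m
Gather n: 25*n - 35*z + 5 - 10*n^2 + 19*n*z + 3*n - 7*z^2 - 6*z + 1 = -10*n^2 + n*(19*z + 28) - 7*z^2 - 41*z + 6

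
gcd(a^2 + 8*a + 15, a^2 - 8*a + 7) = 1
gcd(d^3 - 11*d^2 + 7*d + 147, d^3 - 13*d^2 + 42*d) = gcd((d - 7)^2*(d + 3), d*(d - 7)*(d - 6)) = d - 7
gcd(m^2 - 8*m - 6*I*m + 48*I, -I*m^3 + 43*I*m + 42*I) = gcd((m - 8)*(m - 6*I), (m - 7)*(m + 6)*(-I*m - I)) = 1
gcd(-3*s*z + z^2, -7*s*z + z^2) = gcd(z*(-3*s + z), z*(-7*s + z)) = z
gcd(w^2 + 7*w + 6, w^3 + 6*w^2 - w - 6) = w^2 + 7*w + 6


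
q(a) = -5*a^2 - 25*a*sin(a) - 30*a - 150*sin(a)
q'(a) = -25*a*cos(a) - 10*a - 25*sin(a) - 150*cos(a) - 30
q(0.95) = -174.34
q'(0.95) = -160.90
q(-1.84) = 138.53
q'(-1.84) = 40.16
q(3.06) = -157.08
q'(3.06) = 163.11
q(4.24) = 10.88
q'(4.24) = 66.35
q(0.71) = -133.17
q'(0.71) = -180.61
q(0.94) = -172.73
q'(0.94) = -161.92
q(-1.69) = 143.40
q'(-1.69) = 24.54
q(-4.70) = -1.95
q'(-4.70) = -7.60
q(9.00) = -829.54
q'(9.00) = 211.37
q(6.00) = -276.18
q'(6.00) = -371.07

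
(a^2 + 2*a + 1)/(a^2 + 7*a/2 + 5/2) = 2*(a + 1)/(2*a + 5)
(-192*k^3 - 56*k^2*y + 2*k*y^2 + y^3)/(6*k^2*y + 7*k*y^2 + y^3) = (-32*k^2 - 4*k*y + y^2)/(y*(k + y))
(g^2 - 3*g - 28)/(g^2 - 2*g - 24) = (g - 7)/(g - 6)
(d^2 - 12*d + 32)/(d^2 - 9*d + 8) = (d - 4)/(d - 1)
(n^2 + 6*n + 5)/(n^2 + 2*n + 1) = (n + 5)/(n + 1)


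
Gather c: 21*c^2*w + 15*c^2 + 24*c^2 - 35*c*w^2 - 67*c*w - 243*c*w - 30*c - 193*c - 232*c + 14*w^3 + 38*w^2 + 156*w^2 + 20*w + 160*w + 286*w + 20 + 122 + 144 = c^2*(21*w + 39) + c*(-35*w^2 - 310*w - 455) + 14*w^3 + 194*w^2 + 466*w + 286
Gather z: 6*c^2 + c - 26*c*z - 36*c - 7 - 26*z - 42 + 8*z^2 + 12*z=6*c^2 - 35*c + 8*z^2 + z*(-26*c - 14) - 49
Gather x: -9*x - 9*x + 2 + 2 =4 - 18*x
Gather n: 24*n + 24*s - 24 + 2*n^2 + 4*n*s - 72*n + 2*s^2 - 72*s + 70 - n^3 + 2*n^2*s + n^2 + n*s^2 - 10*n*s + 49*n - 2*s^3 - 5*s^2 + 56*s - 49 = -n^3 + n^2*(2*s + 3) + n*(s^2 - 6*s + 1) - 2*s^3 - 3*s^2 + 8*s - 3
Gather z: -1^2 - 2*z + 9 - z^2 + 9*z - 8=-z^2 + 7*z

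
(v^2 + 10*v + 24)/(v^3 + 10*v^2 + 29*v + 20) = (v + 6)/(v^2 + 6*v + 5)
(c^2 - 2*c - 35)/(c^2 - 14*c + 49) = (c + 5)/(c - 7)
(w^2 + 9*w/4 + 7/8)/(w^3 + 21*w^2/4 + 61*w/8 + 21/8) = 1/(w + 3)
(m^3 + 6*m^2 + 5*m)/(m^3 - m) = (m + 5)/(m - 1)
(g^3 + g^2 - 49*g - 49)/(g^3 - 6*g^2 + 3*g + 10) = (g^2 - 49)/(g^2 - 7*g + 10)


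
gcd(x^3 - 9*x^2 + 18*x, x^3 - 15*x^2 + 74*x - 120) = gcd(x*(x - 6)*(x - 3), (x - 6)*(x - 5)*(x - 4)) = x - 6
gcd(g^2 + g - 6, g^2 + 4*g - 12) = g - 2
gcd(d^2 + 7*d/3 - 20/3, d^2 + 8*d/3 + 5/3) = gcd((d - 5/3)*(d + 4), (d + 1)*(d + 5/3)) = 1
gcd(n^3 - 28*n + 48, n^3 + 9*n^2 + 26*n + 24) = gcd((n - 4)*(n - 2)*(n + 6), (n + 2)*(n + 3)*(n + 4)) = 1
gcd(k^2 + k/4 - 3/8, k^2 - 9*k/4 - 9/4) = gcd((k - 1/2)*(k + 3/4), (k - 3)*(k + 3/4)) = k + 3/4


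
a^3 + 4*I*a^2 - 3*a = a*(a + I)*(a + 3*I)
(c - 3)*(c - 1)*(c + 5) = c^3 + c^2 - 17*c + 15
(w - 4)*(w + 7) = w^2 + 3*w - 28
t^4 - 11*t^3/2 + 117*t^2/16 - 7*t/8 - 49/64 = (t - 7/2)*(t - 7/4)*(t - 1/2)*(t + 1/4)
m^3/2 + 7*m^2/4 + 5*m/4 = m*(m/2 + 1/2)*(m + 5/2)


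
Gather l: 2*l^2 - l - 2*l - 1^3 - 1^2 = 2*l^2 - 3*l - 2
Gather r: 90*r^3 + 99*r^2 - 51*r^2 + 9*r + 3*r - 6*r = 90*r^3 + 48*r^2 + 6*r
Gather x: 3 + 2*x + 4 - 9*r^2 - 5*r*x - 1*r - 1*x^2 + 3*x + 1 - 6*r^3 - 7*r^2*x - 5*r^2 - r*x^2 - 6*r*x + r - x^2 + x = -6*r^3 - 14*r^2 + x^2*(-r - 2) + x*(-7*r^2 - 11*r + 6) + 8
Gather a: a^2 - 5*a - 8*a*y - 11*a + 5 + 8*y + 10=a^2 + a*(-8*y - 16) + 8*y + 15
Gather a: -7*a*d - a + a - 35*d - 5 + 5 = -7*a*d - 35*d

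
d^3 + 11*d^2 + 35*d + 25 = (d + 1)*(d + 5)^2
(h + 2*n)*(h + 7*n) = h^2 + 9*h*n + 14*n^2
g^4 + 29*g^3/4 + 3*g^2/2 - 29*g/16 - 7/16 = (g - 1/2)*(g + 1/4)*(g + 1/2)*(g + 7)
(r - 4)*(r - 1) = r^2 - 5*r + 4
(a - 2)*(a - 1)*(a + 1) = a^3 - 2*a^2 - a + 2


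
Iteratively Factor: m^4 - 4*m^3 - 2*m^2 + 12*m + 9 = (m - 3)*(m^3 - m^2 - 5*m - 3) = (m - 3)*(m + 1)*(m^2 - 2*m - 3) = (m - 3)*(m + 1)^2*(m - 3)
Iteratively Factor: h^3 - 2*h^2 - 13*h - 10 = (h - 5)*(h^2 + 3*h + 2) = (h - 5)*(h + 1)*(h + 2)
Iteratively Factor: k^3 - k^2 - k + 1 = (k - 1)*(k^2 - 1) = (k - 1)*(k + 1)*(k - 1)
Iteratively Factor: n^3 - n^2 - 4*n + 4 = (n - 2)*(n^2 + n - 2) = (n - 2)*(n + 2)*(n - 1)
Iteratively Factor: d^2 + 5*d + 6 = (d + 3)*(d + 2)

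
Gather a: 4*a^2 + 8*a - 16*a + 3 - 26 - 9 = 4*a^2 - 8*a - 32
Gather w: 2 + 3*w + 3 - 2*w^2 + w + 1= -2*w^2 + 4*w + 6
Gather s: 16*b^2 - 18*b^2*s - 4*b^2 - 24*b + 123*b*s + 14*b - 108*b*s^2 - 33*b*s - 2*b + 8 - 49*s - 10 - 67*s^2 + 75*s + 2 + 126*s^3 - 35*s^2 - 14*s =12*b^2 - 12*b + 126*s^3 + s^2*(-108*b - 102) + s*(-18*b^2 + 90*b + 12)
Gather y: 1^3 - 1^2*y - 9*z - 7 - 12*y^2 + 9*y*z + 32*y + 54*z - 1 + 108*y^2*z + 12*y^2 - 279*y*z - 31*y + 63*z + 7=108*y^2*z - 270*y*z + 108*z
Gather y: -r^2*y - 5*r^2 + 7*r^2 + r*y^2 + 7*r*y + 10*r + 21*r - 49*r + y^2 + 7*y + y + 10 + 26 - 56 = 2*r^2 - 18*r + y^2*(r + 1) + y*(-r^2 + 7*r + 8) - 20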